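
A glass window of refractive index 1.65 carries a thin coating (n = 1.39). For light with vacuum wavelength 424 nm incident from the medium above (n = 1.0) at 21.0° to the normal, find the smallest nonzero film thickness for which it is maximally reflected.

At the upper boundary (n = 1.0 to n = 1.39) the reflected ray undergoes a half-wave phase shift.
Bottom surface (1.39 → 1.65): reflection off a higher-index medium gives a half-wave phase shift.
Zero or two π shifts → no net half-wave offset.
For bright reflection here: 2 n t cos θ_r = m λ.
Snell's law: 1.0 sin 21.0° = 1.39 sin θ_r → sin θ_r = 0.258, cos θ_r = 0.966.
Minimum nonzero at m = 1: t = λ / (2 n cos θ_r) = 424 / (2 × 1.39 × 0.966) = 158 nm.

158 nm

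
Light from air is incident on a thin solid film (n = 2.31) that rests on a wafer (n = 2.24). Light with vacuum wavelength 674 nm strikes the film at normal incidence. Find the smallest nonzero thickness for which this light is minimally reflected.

Ray reflecting at the top interface goes from n = 1.0 toward n = 2.31: a half-wave phase shift.
Ray reflecting at the bottom interface goes from n = 2.31 toward n = 2.24: no phase shift.
Net: one phase inversion between the two reflected rays.
For minimum reflection here: 2 n t = m λ.
The smallest nonzero thickness corresponds to m = 1: t = m λ / (2 n) = 1.00 × 674 / (2 × 2.31) = 146 nm.

146 nm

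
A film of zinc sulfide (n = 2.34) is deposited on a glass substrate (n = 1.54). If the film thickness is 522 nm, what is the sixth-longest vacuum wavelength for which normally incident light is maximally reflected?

At the upper boundary (n = 1.0 to n = 2.34) the reflected ray undergoes a half-wave phase shift.
At the lower boundary (n = 2.34 to n = 1.54) the reflected ray undergoes no phase shift.
The two reflections differ by half a wavelength.
So the condition for constructive reflection is 2 n t = (m + ½) λ.
λ = 2 n t / (m + ½). The sixth-longest wavelength is m = 5: λ = 2 × 2.34 × 522 / 5.50 = 444 nm.

444 nm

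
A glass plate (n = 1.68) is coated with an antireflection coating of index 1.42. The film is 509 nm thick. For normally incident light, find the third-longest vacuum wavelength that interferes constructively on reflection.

482 nm

At the upper boundary (n = 1.0 to n = 1.42) the reflected ray undergoes a half-wave phase shift.
At the lower boundary (n = 1.42 to n = 1.68) the reflected ray undergoes a half-wave phase shift.
Net: no relative phase inversion (both shifts match).
So the condition for constructive reflection is 2 n t = m λ.
λ = 2 n t / m. The third-longest wavelength is m = 3: λ = 2 × 1.42 × 509 / 3.00 = 482 nm.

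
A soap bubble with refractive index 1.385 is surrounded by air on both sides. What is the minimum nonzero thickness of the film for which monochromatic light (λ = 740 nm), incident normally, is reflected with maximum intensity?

At the upper boundary (n = 1.0 to n = 1.385) the reflected ray undergoes a half-wave phase shift.
At the lower boundary (n = 1.385 to n = 1.0) the reflected ray undergoes no phase shift.
The two reflections differ by half a wavelength.
So the condition for constructive reflection is 2 n t = (m + ½) λ.
Minimum at m = 0: t = λ / (4 n) = 740 / (4 × 1.385) = 134 nm.

134 nm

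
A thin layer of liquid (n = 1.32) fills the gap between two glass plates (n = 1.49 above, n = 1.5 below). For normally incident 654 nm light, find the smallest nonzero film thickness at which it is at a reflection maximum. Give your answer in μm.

0.124 μm

Top surface (1.49 → 1.32): reflection off a lower-index medium gives no phase shift.
At the lower boundary (n = 1.32 to n = 1.5) the reflected ray undergoes a half-wave phase shift.
The two reflections differ by half a wavelength.
So the condition for constructive reflection is 2 n t = (m + ½) λ.
Minimum at m = 0: t = λ / (4 n) = 654 / (4 × 1.32) = 124 nm.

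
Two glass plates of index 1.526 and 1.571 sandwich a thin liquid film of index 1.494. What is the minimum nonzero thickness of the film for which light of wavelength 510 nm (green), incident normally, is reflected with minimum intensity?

At the upper boundary (n = 1.526 to n = 1.494) the reflected ray undergoes no phase shift.
Ray reflecting at the bottom interface goes from n = 1.494 toward n = 1.571: a half-wave phase shift.
The two reflections differ by half a wavelength.
For minimum reflection here: 2 n t = m λ.
Minimum nonzero at m = 1: t = λ / (2 n) = 510 / (2 × 1.494) = 171 nm.

171 nm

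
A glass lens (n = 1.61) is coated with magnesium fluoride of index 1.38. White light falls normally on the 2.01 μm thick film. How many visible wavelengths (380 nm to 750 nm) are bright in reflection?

7

At the upper boundary (n = 1.0 to n = 1.38) the reflected ray undergoes a half-wave phase shift.
Ray reflecting at the bottom interface goes from n = 1.38 toward n = 1.61: a half-wave phase shift.
The two reflections carry the same phase change, so no net offset.
For bright reflection here: 2 n t = m λ.
λ = 2 n t / m = 5548 / m nm.
m=7: 793 nm (IR); m=8: 693 nm (visible); m=9: 616 nm (visible); m=10: 555 nm (visible); m=11: 504 nm (visible); m=12: 462 nm (visible); m=13: 427 nm (visible); m=14: 396 nm (visible); m=15: 370 nm (UV).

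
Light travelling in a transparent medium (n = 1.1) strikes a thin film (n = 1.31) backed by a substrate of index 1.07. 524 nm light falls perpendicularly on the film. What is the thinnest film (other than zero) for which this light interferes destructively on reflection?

200 nm

At the upper boundary (n = 1.1 to n = 1.31) the reflected ray undergoes a half-wave phase shift.
At the lower boundary (n = 1.31 to n = 1.07) the reflected ray undergoes no phase shift.
The two reflections differ by half a wavelength.
For dark reflection here: 2 n t = m λ.
Minimum nonzero at m = 1: t = λ / (2 n) = 524 / (2 × 1.31) = 200 nm.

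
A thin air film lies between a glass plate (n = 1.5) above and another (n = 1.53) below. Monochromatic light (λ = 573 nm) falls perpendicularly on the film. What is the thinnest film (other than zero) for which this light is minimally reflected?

287 nm

At the upper boundary (n = 1.5 to n = 1.0) the reflected ray undergoes no phase shift.
Bottom surface (1.0 → 1.53): reflection off a higher-index medium gives a half-wave phase shift.
Exactly one π shift → a net half-wave offset.
So the condition for destructive reflection is 2 n t = m λ.
Minimum nonzero at m = 1: t = λ / (2 n) = 573 / (2 × 1.0) = 287 nm.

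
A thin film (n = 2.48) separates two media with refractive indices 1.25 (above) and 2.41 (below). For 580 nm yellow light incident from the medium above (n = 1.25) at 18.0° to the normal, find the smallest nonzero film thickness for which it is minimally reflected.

118 nm

Ray reflecting at the top interface goes from n = 1.25 toward n = 2.48: a half-wave phase shift.
Ray reflecting at the bottom interface goes from n = 2.48 toward n = 2.41: no phase shift.
Net: one phase inversion between the two reflected rays.
For dark reflection here: 2 n t cos θ_r = m λ.
Snell's law: 1.25 sin 18.0° = 2.48 sin θ_r → sin θ_r = 0.156, cos θ_r = 0.988.
Minimum nonzero at m = 1: t = λ / (2 n cos θ_r) = 580 / (2 × 2.48 × 0.988) = 118 nm.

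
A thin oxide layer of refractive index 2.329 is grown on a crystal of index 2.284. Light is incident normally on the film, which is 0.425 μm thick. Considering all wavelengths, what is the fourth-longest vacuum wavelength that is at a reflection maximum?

Ray reflecting at the top interface goes from n = 1.0 toward n = 2.329: a half-wave phase shift.
Ray reflecting at the bottom interface goes from n = 2.329 toward n = 2.284: no phase shift.
The two reflections differ by half a wavelength.
With one net inversion, constructive interference in reflection requires 2 n t = (m + ½) λ.
λ = 2 n t / (m + ½). The fourth-longest wavelength is m = 3: λ = 2 × 2.329 × 425 / 3.50 = 566 nm.

566 nm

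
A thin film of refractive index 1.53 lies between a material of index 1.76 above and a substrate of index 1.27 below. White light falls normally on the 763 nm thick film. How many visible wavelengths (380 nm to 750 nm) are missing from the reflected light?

3

Top surface (1.76 → 1.53): reflection off a lower-index medium gives no phase shift.
At the lower boundary (n = 1.53 to n = 1.27) the reflected ray undergoes no phase shift.
Zero or two π shifts → no net half-wave offset.
For minimum reflection here: 2 n t = (m + ½) λ.
λ = 2 n t / (m + ½) = 2335 / (m + ½) nm.
m=2: 934 nm (IR); m=3: 667 nm (visible); m=4: 519 nm (visible); m=5: 425 nm (visible); m=6: 359 nm (UV).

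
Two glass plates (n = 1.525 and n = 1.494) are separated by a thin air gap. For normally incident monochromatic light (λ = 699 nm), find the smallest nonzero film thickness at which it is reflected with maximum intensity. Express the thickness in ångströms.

1748 Å

Top surface (1.525 → 1.0): reflection off a lower-index medium gives no phase shift.
Bottom surface (1.0 → 1.494): reflection off a higher-index medium gives a half-wave phase shift.
The two reflections differ by half a wavelength.
For maximum reflection here: 2 n t = (m + ½) λ.
Minimum at m = 0: t = λ / (4 n) = 699 / (4 × 1.0) = 175 nm.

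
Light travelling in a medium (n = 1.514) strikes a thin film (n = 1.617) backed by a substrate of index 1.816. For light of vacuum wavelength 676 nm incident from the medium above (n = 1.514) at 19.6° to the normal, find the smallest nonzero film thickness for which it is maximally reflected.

At the upper boundary (n = 1.514 to n = 1.617) the reflected ray undergoes a half-wave phase shift.
Ray reflecting at the bottom interface goes from n = 1.617 toward n = 1.816: a half-wave phase shift.
The two reflections carry the same phase change, so no net offset.
With no net inversion, constructive interference in reflection requires 2 n t cos θ_r = m λ.
Snell's law: 1.514 sin 19.6° = 1.617 sin θ_r → sin θ_r = 0.314, cos θ_r = 0.949.
Minimum nonzero at m = 1: t = λ / (2 n cos θ_r) = 676 / (2 × 1.617 × 0.949) = 220 nm.

220 nm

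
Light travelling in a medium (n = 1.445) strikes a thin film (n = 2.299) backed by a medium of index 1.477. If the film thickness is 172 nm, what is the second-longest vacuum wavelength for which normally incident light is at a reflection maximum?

Top surface (1.445 → 2.299): reflection off a higher-index medium gives a half-wave phase shift.
At the lower boundary (n = 2.299 to n = 1.477) the reflected ray undergoes no phase shift.
Exactly one π shift → a net half-wave offset.
With one net inversion, constructive interference in reflection requires 2 n t = (m + ½) λ.
λ = 2 n t / (m + ½). The second-longest wavelength is m = 1: λ = 2 × 2.299 × 172 / 1.50 = 527 nm.

527 nm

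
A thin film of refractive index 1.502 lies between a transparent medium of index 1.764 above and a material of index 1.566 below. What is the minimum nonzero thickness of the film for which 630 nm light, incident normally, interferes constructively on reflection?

105 nm

Ray reflecting at the top interface goes from n = 1.764 toward n = 1.502: no phase shift.
At the lower boundary (n = 1.502 to n = 1.566) the reflected ray undergoes a half-wave phase shift.
The two reflections differ by half a wavelength.
With one net inversion, constructive interference in reflection requires 2 n t = (m + ½) λ.
Minimum at m = 0: t = λ / (4 n) = 630 / (4 × 1.502) = 105 nm.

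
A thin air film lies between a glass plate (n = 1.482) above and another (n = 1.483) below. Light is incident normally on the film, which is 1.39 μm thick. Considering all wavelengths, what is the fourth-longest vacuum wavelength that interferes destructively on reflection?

At the upper boundary (n = 1.482 to n = 1.0) the reflected ray undergoes no phase shift.
Ray reflecting at the bottom interface goes from n = 1.0 toward n = 1.483: a half-wave phase shift.
Exactly one π shift → a net half-wave offset.
For weak reflection here: 2 n t = m λ.
λ = 2 n t / m. The fourth-longest wavelength is m = 4: λ = 2 × 1.0 × 1390 / 4.00 = 695 nm.

695 nm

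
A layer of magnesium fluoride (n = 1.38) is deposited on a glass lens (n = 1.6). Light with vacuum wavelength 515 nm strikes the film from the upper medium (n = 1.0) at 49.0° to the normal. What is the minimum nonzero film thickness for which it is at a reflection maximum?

At the upper boundary (n = 1.0 to n = 1.38) the reflected ray undergoes a half-wave phase shift.
At the lower boundary (n = 1.38 to n = 1.6) the reflected ray undergoes a half-wave phase shift.
Zero or two π shifts → no net half-wave offset.
For strong reflection here: 2 n t cos θ_r = m λ.
Snell's law: 1.0 sin 49.0° = 1.38 sin θ_r → sin θ_r = 0.547, cos θ_r = 0.837.
Minimum nonzero at m = 1: t = λ / (2 n cos θ_r) = 515 / (2 × 1.38 × 0.837) = 223 nm.

223 nm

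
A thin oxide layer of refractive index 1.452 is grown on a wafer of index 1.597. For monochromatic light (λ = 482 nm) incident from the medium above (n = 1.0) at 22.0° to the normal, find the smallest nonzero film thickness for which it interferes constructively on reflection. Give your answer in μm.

Ray reflecting at the top interface goes from n = 1.0 toward n = 1.452: a half-wave phase shift.
Ray reflecting at the bottom interface goes from n = 1.452 toward n = 1.597: a half-wave phase shift.
The two reflections carry the same phase change, so no net offset.
With no net inversion, constructive interference in reflection requires 2 n t cos θ_r = m λ.
Snell's law: 1.0 sin 22.0° = 1.452 sin θ_r → sin θ_r = 0.258, cos θ_r = 0.966.
Minimum nonzero at m = 1: t = λ / (2 n cos θ_r) = 482 / (2 × 1.452 × 0.966) = 172 nm.

0.172 μm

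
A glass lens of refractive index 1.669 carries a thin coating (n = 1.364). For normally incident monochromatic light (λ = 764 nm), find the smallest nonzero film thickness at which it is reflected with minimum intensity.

Top surface (1.0 → 1.364): reflection off a higher-index medium gives a half-wave phase shift.
Bottom surface (1.364 → 1.669): reflection off a higher-index medium gives a half-wave phase shift.
Net: no relative phase inversion (both shifts match).
So the condition for destructive reflection is 2 n t = (m + ½) λ.
Minimum at m = 0: t = λ / (4 n) = 764 / (4 × 1.364) = 140 nm.

140 nm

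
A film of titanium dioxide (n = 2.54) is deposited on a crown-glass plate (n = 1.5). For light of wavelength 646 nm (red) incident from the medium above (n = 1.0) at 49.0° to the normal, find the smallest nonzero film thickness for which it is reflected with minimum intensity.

Ray reflecting at the top interface goes from n = 1.0 toward n = 2.54: a half-wave phase shift.
At the lower boundary (n = 2.54 to n = 1.5) the reflected ray undergoes no phase shift.
The two reflections differ by half a wavelength.
With one net inversion, destructive interference in reflection requires 2 n t cos θ_r = m λ.
Snell's law: 1.0 sin 49.0° = 2.54 sin θ_r → sin θ_r = 0.297, cos θ_r = 0.955.
Minimum nonzero at m = 1: t = λ / (2 n cos θ_r) = 646 / (2 × 2.54 × 0.955) = 133 nm.

133 nm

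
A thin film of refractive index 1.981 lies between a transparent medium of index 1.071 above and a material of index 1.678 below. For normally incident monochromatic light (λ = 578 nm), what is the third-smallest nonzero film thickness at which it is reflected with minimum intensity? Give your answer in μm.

0.438 μm

Top surface (1.071 → 1.981): reflection off a higher-index medium gives a half-wave phase shift.
At the lower boundary (n = 1.981 to n = 1.678) the reflected ray undergoes no phase shift.
The two reflections differ by half a wavelength.
For weak reflection here: 2 n t = m λ.
The third-smallest nonzero thickness corresponds to m = 3: t = m λ / (2 n) = 3.00 × 578 / (2 × 1.981) = 438 nm.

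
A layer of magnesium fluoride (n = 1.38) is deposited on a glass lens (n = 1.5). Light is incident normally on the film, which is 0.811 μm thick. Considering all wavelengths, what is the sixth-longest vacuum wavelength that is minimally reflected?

407 nm

Ray reflecting at the top interface goes from n = 1.0 toward n = 1.38: a half-wave phase shift.
At the lower boundary (n = 1.38 to n = 1.5) the reflected ray undergoes a half-wave phase shift.
Net: no relative phase inversion (both shifts match).
For weak reflection here: 2 n t = (m + ½) λ.
λ = 2 n t / (m + ½). The sixth-longest wavelength is m = 5: λ = 2 × 1.38 × 811 / 5.50 = 407 nm.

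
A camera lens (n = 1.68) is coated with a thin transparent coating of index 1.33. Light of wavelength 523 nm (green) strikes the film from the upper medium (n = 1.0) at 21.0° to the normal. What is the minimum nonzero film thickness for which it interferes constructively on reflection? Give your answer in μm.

At the upper boundary (n = 1.0 to n = 1.33) the reflected ray undergoes a half-wave phase shift.
At the lower boundary (n = 1.33 to n = 1.68) the reflected ray undergoes a half-wave phase shift.
Net: no relative phase inversion (both shifts match).
For maximum reflection here: 2 n t cos θ_r = m λ.
Snell's law: 1.0 sin 21.0° = 1.33 sin θ_r → sin θ_r = 0.269, cos θ_r = 0.963.
Minimum nonzero at m = 1: t = λ / (2 n cos θ_r) = 523 / (2 × 1.33 × 0.963) = 204 nm.

0.204 μm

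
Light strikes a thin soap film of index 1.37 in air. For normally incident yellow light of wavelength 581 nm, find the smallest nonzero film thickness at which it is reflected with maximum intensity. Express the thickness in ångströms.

1060 Å

Top surface (1.0 → 1.37): reflection off a higher-index medium gives a half-wave phase shift.
At the lower boundary (n = 1.37 to n = 1.0) the reflected ray undergoes no phase shift.
Net: one phase inversion between the two reflected rays.
So the condition for constructive reflection is 2 n t = (m + ½) λ.
Minimum at m = 0: t = λ / (4 n) = 581 / (4 × 1.37) = 106 nm.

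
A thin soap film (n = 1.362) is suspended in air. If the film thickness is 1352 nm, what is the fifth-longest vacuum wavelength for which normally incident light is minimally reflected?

737 nm

Ray reflecting at the top interface goes from n = 1.0 toward n = 1.362: a half-wave phase shift.
At the lower boundary (n = 1.362 to n = 1.0) the reflected ray undergoes no phase shift.
The two reflections differ by half a wavelength.
For dark reflection here: 2 n t = m λ.
λ = 2 n t / m. The fifth-longest wavelength is m = 5: λ = 2 × 1.362 × 1352 / 5.00 = 737 nm.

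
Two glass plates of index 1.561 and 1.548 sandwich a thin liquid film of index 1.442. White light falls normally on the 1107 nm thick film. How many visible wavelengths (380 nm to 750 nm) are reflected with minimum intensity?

Ray reflecting at the top interface goes from n = 1.561 toward n = 1.442: no phase shift.
Bottom surface (1.442 → 1.548): reflection off a higher-index medium gives a half-wave phase shift.
Net: one phase inversion between the two reflected rays.
So the condition for destructive reflection is 2 n t = m λ.
λ = 2 n t / m = 3193 / m nm.
m=4: 798 nm (IR); m=5: 639 nm (visible); m=6: 532 nm (visible); m=7: 456 nm (visible); m=8: 399 nm (visible); m=9: 355 nm (UV).

4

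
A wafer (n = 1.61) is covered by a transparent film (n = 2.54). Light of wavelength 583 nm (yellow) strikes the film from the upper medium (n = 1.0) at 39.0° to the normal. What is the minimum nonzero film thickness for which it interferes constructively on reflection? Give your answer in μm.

Ray reflecting at the top interface goes from n = 1.0 toward n = 2.54: a half-wave phase shift.
Bottom surface (2.54 → 1.61): reflection off a lower-index medium gives no phase shift.
Exactly one π shift → a net half-wave offset.
With one net inversion, constructive interference in reflection requires 2 n t cos θ_r = (m + ½) λ.
Snell's law: 1.0 sin 39.0° = 2.54 sin θ_r → sin θ_r = 0.248, cos θ_r = 0.969.
Minimum at m = 0: t = λ / (4 n cos θ_r) = 583 / (4 × 2.54 × 0.969) = 59.2 nm.

0.0592 μm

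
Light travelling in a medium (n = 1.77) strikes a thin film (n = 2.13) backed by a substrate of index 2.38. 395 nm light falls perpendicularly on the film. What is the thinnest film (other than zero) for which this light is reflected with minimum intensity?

46.4 nm

Ray reflecting at the top interface goes from n = 1.77 toward n = 2.13: a half-wave phase shift.
Bottom surface (2.13 → 2.38): reflection off a higher-index medium gives a half-wave phase shift.
The two reflections carry the same phase change, so no net offset.
For weak reflection here: 2 n t = (m + ½) λ.
Minimum at m = 0: t = λ / (4 n) = 395 / (4 × 2.13) = 46.4 nm.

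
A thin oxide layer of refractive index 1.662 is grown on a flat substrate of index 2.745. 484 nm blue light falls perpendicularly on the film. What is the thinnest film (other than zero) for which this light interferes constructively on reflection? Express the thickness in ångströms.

Ray reflecting at the top interface goes from n = 1.0 toward n = 1.662: a half-wave phase shift.
Ray reflecting at the bottom interface goes from n = 1.662 toward n = 2.745: a half-wave phase shift.
The two reflections carry the same phase change, so no net offset.
So the condition for constructive reflection is 2 n t = m λ.
Minimum nonzero at m = 1: t = λ / (2 n) = 484 / (2 × 1.662) = 146 nm.

1456 Å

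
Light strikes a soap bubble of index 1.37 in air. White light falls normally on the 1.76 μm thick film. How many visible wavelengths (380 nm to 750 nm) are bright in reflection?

7

Ray reflecting at the top interface goes from n = 1.0 toward n = 1.37: a half-wave phase shift.
Ray reflecting at the bottom interface goes from n = 1.37 toward n = 1.0: no phase shift.
Net: one phase inversion between the two reflected rays.
For strong reflection here: 2 n t = (m + ½) λ.
λ = 2 n t / (m + ½) = 4822 / (m + ½) nm.
m=5: 877 nm (IR); m=6: 742 nm (visible); m=7: 643 nm (visible); m=8: 567 nm (visible); m=9: 508 nm (visible); m=10: 459 nm (visible); m=11: 419 nm (visible); m=12: 386 nm (visible); m=13: 357 nm (UV).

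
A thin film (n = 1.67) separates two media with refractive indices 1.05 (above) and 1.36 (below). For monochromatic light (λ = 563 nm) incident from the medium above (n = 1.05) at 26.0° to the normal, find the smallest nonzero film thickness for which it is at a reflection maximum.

Top surface (1.05 → 1.67): reflection off a higher-index medium gives a half-wave phase shift.
At the lower boundary (n = 1.67 to n = 1.36) the reflected ray undergoes no phase shift.
Net: one phase inversion between the two reflected rays.
So the condition for constructive reflection is 2 n t cos θ_r = (m + ½) λ.
Snell's law: 1.05 sin 26.0° = 1.67 sin θ_r → sin θ_r = 0.276, cos θ_r = 0.961.
Minimum at m = 0: t = λ / (4 n cos θ_r) = 563 / (4 × 1.67 × 0.961) = 87.7 nm.

87.7 nm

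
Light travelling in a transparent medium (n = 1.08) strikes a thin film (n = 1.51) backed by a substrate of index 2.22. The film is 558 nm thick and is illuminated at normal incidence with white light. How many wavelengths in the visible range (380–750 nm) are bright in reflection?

2

Top surface (1.08 → 1.51): reflection off a higher-index medium gives a half-wave phase shift.
At the lower boundary (n = 1.51 to n = 2.22) the reflected ray undergoes a half-wave phase shift.
The two reflections carry the same phase change, so no net offset.
So the condition for constructive reflection is 2 n t = m λ.
λ = 2 n t / m = 1685 / m nm.
m=2: 843 nm (IR); m=3: 562 nm (visible); m=4: 421 nm (visible); m=5: 337 nm (UV).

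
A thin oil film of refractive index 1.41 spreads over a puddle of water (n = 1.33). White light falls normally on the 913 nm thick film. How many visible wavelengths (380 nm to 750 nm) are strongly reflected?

4

At the upper boundary (n = 1.0 to n = 1.41) the reflected ray undergoes a half-wave phase shift.
Ray reflecting at the bottom interface goes from n = 1.41 toward n = 1.33: no phase shift.
The two reflections differ by half a wavelength.
With one net inversion, constructive interference in reflection requires 2 n t = (m + ½) λ.
λ = 2 n t / (m + ½) = 2575 / (m + ½) nm.
m=2: 1030 nm (IR); m=3: 736 nm (visible); m=4: 572 nm (visible); m=5: 468 nm (visible); m=6: 396 nm (visible); m=7: 343 nm (UV).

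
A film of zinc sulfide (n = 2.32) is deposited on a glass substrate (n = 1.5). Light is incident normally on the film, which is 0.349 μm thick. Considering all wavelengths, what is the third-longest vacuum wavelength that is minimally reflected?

540 nm

At the upper boundary (n = 1.0 to n = 2.32) the reflected ray undergoes a half-wave phase shift.
Ray reflecting at the bottom interface goes from n = 2.32 toward n = 1.5: no phase shift.
Net: one phase inversion between the two reflected rays.
For dark reflection here: 2 n t = m λ.
λ = 2 n t / m. The third-longest wavelength is m = 3: λ = 2 × 2.32 × 349 / 3.00 = 540 nm.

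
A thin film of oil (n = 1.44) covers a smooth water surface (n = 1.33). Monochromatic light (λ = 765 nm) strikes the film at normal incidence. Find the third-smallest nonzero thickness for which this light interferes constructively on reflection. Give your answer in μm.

0.664 μm

At the upper boundary (n = 1.0 to n = 1.44) the reflected ray undergoes a half-wave phase shift.
At the lower boundary (n = 1.44 to n = 1.33) the reflected ray undergoes no phase shift.
The two reflections differ by half a wavelength.
For maximum reflection here: 2 n t = (m + ½) λ.
The third-smallest nonzero thickness corresponds to m = 2: t = (m + ½) λ / (2 n) = 2.50 × 765 / (2 × 1.44) = 664 nm.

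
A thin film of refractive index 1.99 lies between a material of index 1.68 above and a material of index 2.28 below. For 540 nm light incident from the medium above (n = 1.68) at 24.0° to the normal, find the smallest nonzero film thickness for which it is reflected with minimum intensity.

72.2 nm

Top surface (1.68 → 1.99): reflection off a higher-index medium gives a half-wave phase shift.
Ray reflecting at the bottom interface goes from n = 1.99 toward n = 2.28: a half-wave phase shift.
Net: no relative phase inversion (both shifts match).
For minimum reflection here: 2 n t cos θ_r = (m + ½) λ.
Snell's law: 1.68 sin 24.0° = 1.99 sin θ_r → sin θ_r = 0.343, cos θ_r = 0.939.
Minimum at m = 0: t = λ / (4 n cos θ_r) = 540 / (4 × 1.99 × 0.939) = 72.2 nm.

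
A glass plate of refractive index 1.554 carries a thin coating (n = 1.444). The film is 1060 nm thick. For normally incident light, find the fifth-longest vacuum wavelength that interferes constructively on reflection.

Top surface (1.0 → 1.444): reflection off a higher-index medium gives a half-wave phase shift.
Bottom surface (1.444 → 1.554): reflection off a higher-index medium gives a half-wave phase shift.
The two reflections carry the same phase change, so no net offset.
For strong reflection here: 2 n t = m λ.
λ = 2 n t / m. The fifth-longest wavelength is m = 5: λ = 2 × 1.444 × 1060 / 5.00 = 612 nm.

612 nm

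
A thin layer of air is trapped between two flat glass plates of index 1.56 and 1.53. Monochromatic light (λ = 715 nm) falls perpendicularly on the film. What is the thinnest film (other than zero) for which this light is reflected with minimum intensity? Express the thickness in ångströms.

3575 Å

Top surface (1.56 → 1.0): reflection off a lower-index medium gives no phase shift.
Ray reflecting at the bottom interface goes from n = 1.0 toward n = 1.53: a half-wave phase shift.
Exactly one π shift → a net half-wave offset.
So the condition for destructive reflection is 2 n t = m λ.
Minimum nonzero at m = 1: t = λ / (2 n) = 715 / (2 × 1.0) = 358 nm.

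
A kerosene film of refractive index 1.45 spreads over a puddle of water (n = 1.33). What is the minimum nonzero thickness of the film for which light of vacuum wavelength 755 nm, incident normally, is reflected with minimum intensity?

At the upper boundary (n = 1.0 to n = 1.45) the reflected ray undergoes a half-wave phase shift.
Ray reflecting at the bottom interface goes from n = 1.45 toward n = 1.33: no phase shift.
Net: one phase inversion between the two reflected rays.
So the condition for destructive reflection is 2 n t = m λ.
Minimum nonzero at m = 1: t = λ / (2 n) = 755 / (2 × 1.45) = 260 nm.

260 nm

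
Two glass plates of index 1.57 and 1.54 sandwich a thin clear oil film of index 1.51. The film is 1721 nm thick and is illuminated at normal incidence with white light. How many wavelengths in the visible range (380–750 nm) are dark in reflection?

7

Ray reflecting at the top interface goes from n = 1.57 toward n = 1.51: no phase shift.
Bottom surface (1.51 → 1.54): reflection off a higher-index medium gives a half-wave phase shift.
The two reflections differ by half a wavelength.
So the condition for destructive reflection is 2 n t = m λ.
λ = 2 n t / m = 5197 / m nm.
m=6: 866 nm (IR); m=7: 742 nm (visible); m=8: 650 nm (visible); m=9: 577 nm (visible); m=10: 520 nm (visible); m=11: 472 nm (visible); m=12: 433 nm (visible); m=13: 400 nm (visible); m=14: 371 nm (UV).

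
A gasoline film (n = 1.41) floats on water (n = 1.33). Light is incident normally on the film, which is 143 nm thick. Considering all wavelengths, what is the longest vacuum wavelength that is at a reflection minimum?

Top surface (1.0 → 1.41): reflection off a higher-index medium gives a half-wave phase shift.
At the lower boundary (n = 1.41 to n = 1.33) the reflected ray undergoes no phase shift.
Net: one phase inversion between the two reflected rays.
So the condition for destructive reflection is 2 n t = m λ.
λ = 2 n t / m. The longest wavelength is m = 1: λ = 2 × 1.41 × 143 / 1.00 = 403 nm.

403 nm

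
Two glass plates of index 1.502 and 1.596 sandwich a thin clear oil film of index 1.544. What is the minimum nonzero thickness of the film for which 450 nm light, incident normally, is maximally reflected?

Ray reflecting at the top interface goes from n = 1.502 toward n = 1.544: a half-wave phase shift.
Ray reflecting at the bottom interface goes from n = 1.544 toward n = 1.596: a half-wave phase shift.
The two reflections carry the same phase change, so no net offset.
So the condition for constructive reflection is 2 n t = m λ.
Minimum nonzero at m = 1: t = λ / (2 n) = 450 / (2 × 1.544) = 146 nm.

146 nm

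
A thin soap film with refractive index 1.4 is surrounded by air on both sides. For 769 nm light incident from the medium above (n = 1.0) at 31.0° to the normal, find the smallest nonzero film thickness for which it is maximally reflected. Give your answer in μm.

Top surface (1.0 → 1.4): reflection off a higher-index medium gives a half-wave phase shift.
Ray reflecting at the bottom interface goes from n = 1.4 toward n = 1.0: no phase shift.
Exactly one π shift → a net half-wave offset.
For maximum reflection here: 2 n t cos θ_r = (m + ½) λ.
Snell's law: 1.0 sin 31.0° = 1.4 sin θ_r → sin θ_r = 0.368, cos θ_r = 0.930.
Minimum at m = 0: t = λ / (4 n cos θ_r) = 769 / (4 × 1.4 × 0.930) = 148 nm.

0.148 μm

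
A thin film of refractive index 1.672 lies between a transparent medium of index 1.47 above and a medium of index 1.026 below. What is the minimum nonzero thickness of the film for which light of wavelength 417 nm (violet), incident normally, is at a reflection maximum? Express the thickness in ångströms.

624 Å

At the upper boundary (n = 1.47 to n = 1.672) the reflected ray undergoes a half-wave phase shift.
Ray reflecting at the bottom interface goes from n = 1.672 toward n = 1.026: no phase shift.
Exactly one π shift → a net half-wave offset.
For maximum reflection here: 2 n t = (m + ½) λ.
Minimum at m = 0: t = λ / (4 n) = 417 / (4 × 1.672) = 62.4 nm.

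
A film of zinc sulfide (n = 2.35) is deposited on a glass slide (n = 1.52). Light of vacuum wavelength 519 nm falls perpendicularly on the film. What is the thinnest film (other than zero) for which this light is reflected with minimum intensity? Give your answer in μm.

At the upper boundary (n = 1.0 to n = 2.35) the reflected ray undergoes a half-wave phase shift.
Bottom surface (2.35 → 1.52): reflection off a lower-index medium gives no phase shift.
Exactly one π shift → a net half-wave offset.
For weak reflection here: 2 n t = m λ.
Minimum nonzero at m = 1: t = λ / (2 n) = 519 / (2 × 2.35) = 110 nm.

0.110 μm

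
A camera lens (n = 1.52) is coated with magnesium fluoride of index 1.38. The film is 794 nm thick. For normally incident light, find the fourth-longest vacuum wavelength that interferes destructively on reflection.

At the upper boundary (n = 1.0 to n = 1.38) the reflected ray undergoes a half-wave phase shift.
Bottom surface (1.38 → 1.52): reflection off a higher-index medium gives a half-wave phase shift.
Net: no relative phase inversion (both shifts match).
So the condition for destructive reflection is 2 n t = (m + ½) λ.
λ = 2 n t / (m + ½). The fourth-longest wavelength is m = 3: λ = 2 × 1.38 × 794 / 3.50 = 626 nm.

626 nm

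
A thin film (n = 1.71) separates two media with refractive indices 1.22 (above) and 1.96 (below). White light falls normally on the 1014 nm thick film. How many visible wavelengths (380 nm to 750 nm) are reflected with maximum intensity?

5

Top surface (1.22 → 1.71): reflection off a higher-index medium gives a half-wave phase shift.
Ray reflecting at the bottom interface goes from n = 1.71 toward n = 1.96: a half-wave phase shift.
The two reflections carry the same phase change, so no net offset.
So the condition for constructive reflection is 2 n t = m λ.
λ = 2 n t / m = 3468 / m nm.
m=4: 867 nm (IR); m=5: 694 nm (visible); m=6: 578 nm (visible); m=7: 495 nm (visible); m=8: 433 nm (visible); m=9: 385 nm (visible); m=10: 347 nm (UV).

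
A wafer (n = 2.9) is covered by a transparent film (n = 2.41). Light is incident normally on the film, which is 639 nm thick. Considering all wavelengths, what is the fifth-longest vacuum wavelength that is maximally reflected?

Top surface (1.0 → 2.41): reflection off a higher-index medium gives a half-wave phase shift.
At the lower boundary (n = 2.41 to n = 2.9) the reflected ray undergoes a half-wave phase shift.
Net: no relative phase inversion (both shifts match).
With no net inversion, constructive interference in reflection requires 2 n t = m λ.
λ = 2 n t / m. The fifth-longest wavelength is m = 5: λ = 2 × 2.41 × 639 / 5.00 = 616 nm.

616 nm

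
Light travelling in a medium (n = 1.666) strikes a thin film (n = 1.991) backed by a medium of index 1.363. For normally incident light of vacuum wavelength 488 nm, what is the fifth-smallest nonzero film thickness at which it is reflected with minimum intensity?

613 nm

Ray reflecting at the top interface goes from n = 1.666 toward n = 1.991: a half-wave phase shift.
Bottom surface (1.991 → 1.363): reflection off a lower-index medium gives no phase shift.
Net: one phase inversion between the two reflected rays.
With one net inversion, destructive interference in reflection requires 2 n t = m λ.
The fifth-smallest nonzero thickness corresponds to m = 5: t = m λ / (2 n) = 5.00 × 488 / (2 × 1.991) = 613 nm.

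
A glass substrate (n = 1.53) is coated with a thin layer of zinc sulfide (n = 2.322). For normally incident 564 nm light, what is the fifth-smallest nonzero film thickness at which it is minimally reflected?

Ray reflecting at the top interface goes from n = 1.0 toward n = 2.322: a half-wave phase shift.
At the lower boundary (n = 2.322 to n = 1.53) the reflected ray undergoes no phase shift.
The two reflections differ by half a wavelength.
So the condition for destructive reflection is 2 n t = m λ.
The fifth-smallest nonzero thickness corresponds to m = 5: t = m λ / (2 n) = 5.00 × 564 / (2 × 2.322) = 607 nm.

607 nm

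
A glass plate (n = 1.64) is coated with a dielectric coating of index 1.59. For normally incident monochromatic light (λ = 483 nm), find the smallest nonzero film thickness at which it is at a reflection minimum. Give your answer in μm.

0.0759 μm

Ray reflecting at the top interface goes from n = 1.0 toward n = 1.59: a half-wave phase shift.
At the lower boundary (n = 1.59 to n = 1.64) the reflected ray undergoes a half-wave phase shift.
Net: no relative phase inversion (both shifts match).
So the condition for destructive reflection is 2 n t = (m + ½) λ.
Minimum at m = 0: t = λ / (4 n) = 483 / (4 × 1.59) = 75.9 nm.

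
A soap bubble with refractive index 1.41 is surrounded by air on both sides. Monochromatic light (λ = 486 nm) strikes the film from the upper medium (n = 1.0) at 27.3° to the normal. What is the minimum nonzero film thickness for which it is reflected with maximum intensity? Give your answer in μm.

Ray reflecting at the top interface goes from n = 1.0 toward n = 1.41: a half-wave phase shift.
Bottom surface (1.41 → 1.0): reflection off a lower-index medium gives no phase shift.
Net: one phase inversion between the two reflected rays.
For strong reflection here: 2 n t cos θ_r = (m + ½) λ.
Snell's law: 1.0 sin 27.3° = 1.41 sin θ_r → sin θ_r = 0.325, cos θ_r = 0.946.
Minimum at m = 0: t = λ / (4 n cos θ_r) = 486 / (4 × 1.41 × 0.946) = 91.1 nm.

0.0911 μm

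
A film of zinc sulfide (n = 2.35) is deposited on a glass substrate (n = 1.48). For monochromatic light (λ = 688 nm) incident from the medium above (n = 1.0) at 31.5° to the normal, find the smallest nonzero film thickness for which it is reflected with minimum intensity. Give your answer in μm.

At the upper boundary (n = 1.0 to n = 2.35) the reflected ray undergoes a half-wave phase shift.
Ray reflecting at the bottom interface goes from n = 2.35 toward n = 1.48: no phase shift.
The two reflections differ by half a wavelength.
So the condition for destructive reflection is 2 n t cos θ_r = m λ.
Snell's law: 1.0 sin 31.5° = 2.35 sin θ_r → sin θ_r = 0.222, cos θ_r = 0.975.
Minimum nonzero at m = 1: t = λ / (2 n cos θ_r) = 688 / (2 × 2.35 × 0.975) = 150 nm.

0.150 μm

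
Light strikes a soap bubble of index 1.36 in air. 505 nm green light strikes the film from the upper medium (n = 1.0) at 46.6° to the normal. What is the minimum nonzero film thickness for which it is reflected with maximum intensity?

110 nm

Top surface (1.0 → 1.36): reflection off a higher-index medium gives a half-wave phase shift.
Bottom surface (1.36 → 1.0): reflection off a lower-index medium gives no phase shift.
The two reflections differ by half a wavelength.
For strong reflection here: 2 n t cos θ_r = (m + ½) λ.
Snell's law: 1.0 sin 46.6° = 1.36 sin θ_r → sin θ_r = 0.534, cos θ_r = 0.845.
Minimum at m = 0: t = λ / (4 n cos θ_r) = 505 / (4 × 1.36 × 0.845) = 110 nm.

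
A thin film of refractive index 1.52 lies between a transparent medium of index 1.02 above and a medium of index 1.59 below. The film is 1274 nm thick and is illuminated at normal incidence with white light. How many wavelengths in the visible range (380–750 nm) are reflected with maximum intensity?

Ray reflecting at the top interface goes from n = 1.02 toward n = 1.52: a half-wave phase shift.
Bottom surface (1.52 → 1.59): reflection off a higher-index medium gives a half-wave phase shift.
The two reflections carry the same phase change, so no net offset.
With no net inversion, constructive interference in reflection requires 2 n t = m λ.
λ = 2 n t / m = 3873 / m nm.
m=5: 775 nm (IR); m=6: 645 nm (visible); m=7: 553 nm (visible); m=8: 484 nm (visible); m=9: 430 nm (visible); m=10: 387 nm (visible); m=11: 352 nm (UV).

5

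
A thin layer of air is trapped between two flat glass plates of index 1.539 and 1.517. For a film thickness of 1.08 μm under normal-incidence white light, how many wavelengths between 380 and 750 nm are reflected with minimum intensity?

3

Ray reflecting at the top interface goes from n = 1.539 toward n = 1.0: no phase shift.
Bottom surface (1.0 → 1.517): reflection off a higher-index medium gives a half-wave phase shift.
Exactly one π shift → a net half-wave offset.
With one net inversion, destructive interference in reflection requires 2 n t = m λ.
λ = 2 n t / m = 2160 / m nm.
m=2: 1080 nm (IR); m=3: 720 nm (visible); m=4: 540 nm (visible); m=5: 432 nm (visible); m=6: 360 nm (UV).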